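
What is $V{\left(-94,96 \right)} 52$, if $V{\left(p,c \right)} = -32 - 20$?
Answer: $-2704$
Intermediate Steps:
$V{\left(p,c \right)} = -52$
$V{\left(-94,96 \right)} 52 = \left(-52\right) 52 = -2704$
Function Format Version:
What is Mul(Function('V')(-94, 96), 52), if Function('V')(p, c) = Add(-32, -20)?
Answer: -2704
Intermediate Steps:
Function('V')(p, c) = -52
Mul(Function('V')(-94, 96), 52) = Mul(-52, 52) = -2704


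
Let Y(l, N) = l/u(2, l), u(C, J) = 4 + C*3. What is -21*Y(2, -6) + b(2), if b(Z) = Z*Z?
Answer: -⅕ ≈ -0.20000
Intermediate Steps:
b(Z) = Z²
u(C, J) = 4 + 3*C
Y(l, N) = l/10 (Y(l, N) = l/(4 + 3*2) = l/(4 + 6) = l/10)
-21*Y(2, -6) + b(2) = -21*2/10 + 2² = -21*⅕ + 4 = -21/5 + 4 = -⅕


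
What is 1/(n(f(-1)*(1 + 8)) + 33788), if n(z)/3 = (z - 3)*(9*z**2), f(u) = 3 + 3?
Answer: 1/4049120 ≈ 2.4697e-7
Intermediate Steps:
f(u) = 6
n(z) = 27*z**2*(-3 + z) (n(z) = 3*((z - 3)*(9*z**2)) = 3*((-3 + z)*(9*z**2)) = 3*(9*z**2*(-3 + z)) = 27*z**2*(-3 + z))
1/(n(f(-1)*(1 + 8)) + 33788) = 1/(27*(6*(1 + 8))**2*(-3 + 6*(1 + 8)) + 33788) = 1/(27*(6*9)**2*(-3 + 6*9) + 33788) = 1/(27*54**2*(-3 + 54) + 33788) = 1/(27*2916*51 + 33788) = 1/(4015332 + 33788) = 1/4049120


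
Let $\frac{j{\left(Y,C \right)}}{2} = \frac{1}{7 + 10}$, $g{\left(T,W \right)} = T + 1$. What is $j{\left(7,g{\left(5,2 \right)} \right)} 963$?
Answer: $\frac{1926}{17} \approx 113.29$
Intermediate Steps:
$g{\left(T,W \right)} = 1 + T$
$j{\left(Y,C \right)} = \frac{2}{17}$ ($j{\left(Y,C \right)} = \frac{2}{7 + 10} = \frac{2}{17}$)
$j{\left(7,g{\left(5,2 \right)} \right)} 963 = \frac{2}{17} \cdot 963 = \frac{1926}{17}$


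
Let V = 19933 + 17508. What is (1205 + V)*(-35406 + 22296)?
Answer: -506649060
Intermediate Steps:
V = 37441
(1205 + V)*(-35406 + 22296) = (1205 + 37441)*(-35406 + 22296) = 38646*(-13110) = -506649060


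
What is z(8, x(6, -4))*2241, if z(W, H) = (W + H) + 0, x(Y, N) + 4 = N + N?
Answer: -8964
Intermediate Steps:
x(Y, N) = -4 + 2*N (x(Y, N) = -4 + (N + N) = -4 + 2*N)
z(W, H) = H + W (z(W, H) = (H + W) + 0 = H + W)
z(8, x(6, -4))*2241 = ((-4 + 2*(-4)) + 8)*2241 = ((-4 - 8) + 8)*2241 = (-12 + 8)*2241 = -4*2241 = -8964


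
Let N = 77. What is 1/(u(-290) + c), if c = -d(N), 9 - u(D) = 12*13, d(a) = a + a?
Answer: -1/301 ≈ -0.0033223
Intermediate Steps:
d(a) = 2*a
u(D) = -147 (u(D) = 9 - 12*13 = 9 - 1*156 = 9 - 156 = -147)
c = -154 (c = -2*77 = -1*154 = -154)
1/(u(-290) + c) = 1/(-147 - 154) = 1/(-301) = -1/301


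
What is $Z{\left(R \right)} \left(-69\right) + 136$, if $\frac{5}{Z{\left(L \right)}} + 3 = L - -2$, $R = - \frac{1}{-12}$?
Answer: $\frac{5636}{11} \approx 512.36$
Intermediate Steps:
$R = \frac{1}{12}$ ($R = \left(-1\right) \left(- \frac{1}{12}\right) = \frac{1}{12} \approx 0.083333$)
$Z{\left(L \right)} = \frac{5}{-1 + L}$ ($Z{\left(L \right)} = \frac{5}{-3 + \left(L - -2\right)} = \frac{5}{-3 + \left(L + 2\right)} = \frac{5}{-3 + \left(2 + L\right)} = \frac{5}{-1 + L}$)
$Z{\left(R \right)} \left(-69\right) + 136 = \frac{5}{-1 + \frac{1}{12}} \left(-69\right) + 136 = \frac{5}{- \frac{11}{12}} \left(-69\right) + 136 = 5 \left(- \frac{12}{11}\right) \left(-69\right) + 136 = \left(- \frac{60}{11}\right) \left(-69\right) + 136 = \frac{4140}{11} + 136 = \frac{5636}{11}$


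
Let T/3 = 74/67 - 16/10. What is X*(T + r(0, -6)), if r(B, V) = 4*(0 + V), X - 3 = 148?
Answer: -1289238/335 ≈ -3848.5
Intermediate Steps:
X = 151 (X = 3 + 148 = 151)
r(B, V) = 4*V
T = -498/335 (T = 3*(74/67 - 16/10) = 3*(74*(1/67) - 16*⅒) = 3*(74/67 - 8/5) = 3*(-166/335) = -498/335 ≈ -1.4866)
X*(T + r(0, -6)) = 151*(-498/335 + 4*(-6)) = 151*(-498/335 - 24) = 151*(-8538/335) = -1289238/335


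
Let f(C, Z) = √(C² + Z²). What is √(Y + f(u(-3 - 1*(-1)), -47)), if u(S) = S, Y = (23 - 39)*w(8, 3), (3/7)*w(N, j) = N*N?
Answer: √(-21504 + 9*√2213)/3 ≈ 48.397*I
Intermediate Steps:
w(N, j) = 7*N²/3 (w(N, j) = 7*(N*N)/3 = 7*N²/3)
Y = -7168/3 (Y = (23 - 39)*((7/3)*8²) = -112*64/3 = -16*448/3 = -7168/3 ≈ -2389.3)
√(Y + f(u(-3 - 1*(-1)), -47)) = √(-7168/3 + √((-3 - 1*(-1))² + (-47)²)) = √(-7168/3 + √((-3 + 1)² + 2209)) = √(-7168/3 + √((-2)² + 2209)) = √(-7168/3 + √(4 + 2209)) = √(-7168/3 + √2213)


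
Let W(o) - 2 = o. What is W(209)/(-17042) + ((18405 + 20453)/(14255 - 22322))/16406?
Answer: -14293738829/1127730508242 ≈ -0.012675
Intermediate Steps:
W(o) = 2 + o
W(209)/(-17042) + ((18405 + 20453)/(14255 - 22322))/16406 = (2 + 209)/(-17042) + ((18405 + 20453)/(14255 - 22322))/16406 = 211*(-1/17042) + (38858/(-8067))*(1/16406) = -211/17042 + (38858*(-1/8067))*(1/16406) = -211/17042 - 38858/8067*1/16406 = -211/17042 - 19429/66173601 = -14293738829/1127730508242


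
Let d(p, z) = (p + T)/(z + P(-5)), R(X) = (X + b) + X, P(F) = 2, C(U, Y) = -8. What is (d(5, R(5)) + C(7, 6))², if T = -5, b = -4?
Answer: 64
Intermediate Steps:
R(X) = -4 + 2*X (R(X) = (X - 4) + X = (-4 + X) + X = -4 + 2*X)
d(p, z) = (-5 + p)/(2 + z) (d(p, z) = (p - 5)/(z + 2) = (-5 + p)/(2 + z))
(d(5, R(5)) + C(7, 6))² = ((-5 + 5)/(2 + (-4 + 2*5)) - 8)² = (0/(2 + (-4 + 10)) - 8)² = (0/(2 + 6) - 8)² = (0/8 - 8)² = ((⅛)*0 - 8)² = (0 - 8)² = (-8)² = 64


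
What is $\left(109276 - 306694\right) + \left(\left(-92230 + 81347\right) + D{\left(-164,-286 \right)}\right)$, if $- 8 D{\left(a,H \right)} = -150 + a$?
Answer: $- \frac{833047}{4} \approx -2.0826 \cdot 10^{5}$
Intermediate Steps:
$D{\left(a,H \right)} = \frac{75}{4} - \frac{a}{8}$ ($D{\left(a,H \right)} = - \frac{-150 + a}{8} = \frac{75}{4} - \frac{a}{8}$)
$\left(109276 - 306694\right) + \left(\left(-92230 + 81347\right) + D{\left(-164,-286 \right)}\right) = \left(109276 - 306694\right) + \left(\left(-92230 + 81347\right) + \left(\frac{75}{4} - - \frac{41}{2}\right)\right) = -197418 + \left(-10883 + \left(\frac{75}{4} + \frac{41}{2}\right)\right) = -197418 + \left(-10883 + \frac{157}{4}\right) = -197418 - \frac{43375}{4} = - \frac{833047}{4}$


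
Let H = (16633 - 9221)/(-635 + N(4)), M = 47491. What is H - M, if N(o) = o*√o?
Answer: -29784269/627 ≈ -47503.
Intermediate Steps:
N(o) = o^(3/2)
H = -7412/627 (H = (16633 - 9221)/(-635 + 4^(3/2)) = 7412/(-635 + 8) = 7412/(-627) = 7412*(-1/627) = -7412/627 ≈ -11.821)
H - M = -7412/627 - 1*47491 = -7412/627 - 47491 = -29784269/627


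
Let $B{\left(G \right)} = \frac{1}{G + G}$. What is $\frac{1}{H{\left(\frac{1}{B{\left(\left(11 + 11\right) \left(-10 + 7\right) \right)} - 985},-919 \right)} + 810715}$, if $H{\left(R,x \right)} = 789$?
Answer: $\frac{1}{811504} \approx 1.2323 \cdot 10^{-6}$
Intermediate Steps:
$B{\left(G \right)} = \frac{1}{2 G}$
$\frac{1}{H{\left(\frac{1}{B{\left(\left(11 + 11\right) \left(-10 + 7\right) \right)} - 985},-919 \right)} + 810715} = \frac{1}{789 + 810715} = \frac{1}{811504}$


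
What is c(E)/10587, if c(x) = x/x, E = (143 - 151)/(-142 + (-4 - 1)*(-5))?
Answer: 1/10587 ≈ 9.4455e-5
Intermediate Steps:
E = 8/117 (E = -8/(-142 - 5*(-5)) = -8/(-142 + 25) = -8/(-117) = -8*(-1/117) = 8/117 ≈ 0.068376)
c(x) = 1
c(E)/10587 = 1/10587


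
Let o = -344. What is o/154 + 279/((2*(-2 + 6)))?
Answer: 20107/616 ≈ 32.641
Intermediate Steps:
o/154 + 279/((2*(-2 + 6))) = -344/154 + 279/((2*(-2 + 6))) = -344*1/154 + 279/((2*4)) = -172/77 + 279/8 = 20107/616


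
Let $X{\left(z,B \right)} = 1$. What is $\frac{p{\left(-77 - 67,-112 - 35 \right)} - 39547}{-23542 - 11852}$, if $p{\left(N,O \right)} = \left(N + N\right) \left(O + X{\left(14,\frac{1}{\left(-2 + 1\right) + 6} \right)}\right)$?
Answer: $- \frac{2501}{35394} \approx -0.070662$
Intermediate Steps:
$p{\left(N,O \right)} = 2 N \left(1 + O\right)$ ($p{\left(N,O \right)} = \left(N + N\right) \left(O + 1\right) = 2 N \left(1 + O\right)$)
$\frac{p{\left(-77 - 67,-112 - 35 \right)} - 39547}{-23542 - 11852} = \frac{2 \left(-77 - 67\right) \left(1 - 147\right) - 39547}{-23542 - 11852} = \frac{2 \left(-77 - 67\right) \left(1 - 147\right) - 39547}{-35394} = \left(2 \left(-144\right) \left(-146\right) - 39547\right) \left(- \frac{1}{35394}\right) = \left(42048 - 39547\right) \left(- \frac{1}{35394}\right) = 2501 \left(- \frac{1}{35394}\right) = - \frac{2501}{35394}$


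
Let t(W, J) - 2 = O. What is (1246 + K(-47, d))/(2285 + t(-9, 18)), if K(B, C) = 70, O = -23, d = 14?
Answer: 329/566 ≈ 0.58127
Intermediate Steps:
t(W, J) = -21 (t(W, J) = 2 - 23 = -21)
(1246 + K(-47, d))/(2285 + t(-9, 18)) = (1246 + 70)/(2285 - 21) = 1316/2264 = 1316*(1/2264) = 329/566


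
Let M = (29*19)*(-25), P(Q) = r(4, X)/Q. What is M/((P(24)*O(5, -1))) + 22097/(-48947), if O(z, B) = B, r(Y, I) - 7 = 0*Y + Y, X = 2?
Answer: 16181635133/538417 ≈ 30054.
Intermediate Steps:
r(Y, I) = 7 + Y (r(Y, I) = 7 + (0*Y + Y) = 7 + (0 + Y) = 7 + Y)
P(Q) = 11/Q (P(Q) = (7 + 4)/Q = 11/Q)
M = -13775 (M = 551*(-25) = -13775)
M/((P(24)*O(5, -1))) + 22097/(-48947) = -13775/((11/24)*(-1)) + 22097/(-48947) = -13775/((11*(1/24))*(-1)) + 22097*(-1/48947) = -13775/((11/24)*(-1)) - 22097/48947 = -13775/(-11/24) - 22097/48947 = -13775*(-24/11) - 22097/48947 = 330600/11 - 22097/48947 = 16181635133/538417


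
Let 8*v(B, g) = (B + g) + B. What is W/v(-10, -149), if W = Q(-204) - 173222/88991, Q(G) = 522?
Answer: -52891520/2148497 ≈ -24.618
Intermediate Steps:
v(B, g) = B/4 + g/8 (v(B, g) = ((B + g) + B)/8 = (g + 2*B)/8 = B/4 + g/8)
W = 6611440/12713 (W = 522 - 173222/88991 = 522 - 1*24746/12713 = 522 - 24746/12713 = 6611440/12713 ≈ 520.05)
W/v(-10, -149) = 6611440/(12713*((¼)*(-10) + (⅛)*(-149))) = 6611440/(12713*(-5/2 - 149/8)) = 6611440/(12713*(-169/8)) = (6611440/12713)*(-8/169) = -52891520/2148497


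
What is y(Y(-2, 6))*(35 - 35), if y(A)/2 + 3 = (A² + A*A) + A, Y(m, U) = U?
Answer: 0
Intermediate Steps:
y(A) = -6 + 2*A + 4*A² (y(A) = -6 + 2*((A² + A*A) + A) = -6 + 2*((A² + A²) + A) = -6 + 2*(2*A² + A) = -6 + 2*(A + 2*A²) = -6 + (2*A + 4*A²) = -6 + 2*A + 4*A²)
y(Y(-2, 6))*(35 - 35) = (-6 + 2*6 + 4*6²)*(35 - 35) = (-6 + 12 + 4*36)*0 = (-6 + 12 + 144)*0 = 150*0 = 0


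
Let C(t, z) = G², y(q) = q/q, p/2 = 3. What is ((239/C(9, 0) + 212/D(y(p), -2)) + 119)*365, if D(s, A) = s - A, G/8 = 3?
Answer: 39962755/576 ≈ 69380.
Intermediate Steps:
p = 6 (p = 2*3 = 6)
y(q) = 1
G = 24 (G = 8*3 = 24)
C(t, z) = 576 (C(t, z) = 24² = 576)
((239/C(9, 0) + 212/D(y(p), -2)) + 119)*365 = ((239/576 + 212/(1 - 1*(-2))) + 119)*365 = ((239*(1/576) + 212/(1 + 2)) + 119)*365 = ((239/576 + 212/3) + 119)*365 = (40943/576 + 119)*365 = (109487/576)*365 = 39962755/576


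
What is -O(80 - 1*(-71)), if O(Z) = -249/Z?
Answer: 249/151 ≈ 1.6490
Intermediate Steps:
-O(80 - 1*(-71)) = -(-249)/(80 - 1*(-71)) = -(-249)/(80 + 71) = -(-249)/151 = -1*(-249/151) = 249/151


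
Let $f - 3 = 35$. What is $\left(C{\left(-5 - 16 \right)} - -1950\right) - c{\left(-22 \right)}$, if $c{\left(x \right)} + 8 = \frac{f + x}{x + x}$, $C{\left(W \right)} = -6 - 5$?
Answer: $\frac{21421}{11} \approx 1947.4$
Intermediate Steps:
$C{\left(W \right)} = -11$
$f = 38$ ($f = 3 + 35 = 38$)
$c{\left(x \right)} = -8 + \frac{38 + x}{2 x}$ ($c{\left(x \right)} = -8 + \frac{38 + x}{x + x} = -8 + \frac{38 + x}{2 x}$)
$\left(C{\left(-5 - 16 \right)} - -1950\right) - c{\left(-22 \right)} = \left(-11 - -1950\right) - \left(- \frac{15}{2} + \frac{19}{-22}\right) = \left(-11 + 1950\right) - \left(- \frac{15}{2} + 19 \left(- \frac{1}{22}\right)\right) = 1939 - \left(- \frac{15}{2} - \frac{19}{22}\right) = 1939 - - \frac{92}{11} = 1939 + \frac{92}{11} = \frac{21421}{11}$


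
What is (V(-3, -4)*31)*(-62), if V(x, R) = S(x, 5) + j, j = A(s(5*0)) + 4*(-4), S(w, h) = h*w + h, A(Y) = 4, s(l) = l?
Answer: 42284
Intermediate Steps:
S(w, h) = h + h*w
j = -12 (j = 4 + 4*(-4) = 4 - 16 = -12)
V(x, R) = -7 + 5*x (V(x, R) = 5*(1 + x) - 12 = (5 + 5*x) - 12 = -7 + 5*x)
(V(-3, -4)*31)*(-62) = ((-7 + 5*(-3))*31)*(-62) = ((-7 - 15)*31)*(-62) = -22*31*(-62) = -682*(-62) = 42284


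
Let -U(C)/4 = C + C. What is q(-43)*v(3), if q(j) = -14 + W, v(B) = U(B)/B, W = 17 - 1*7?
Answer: 32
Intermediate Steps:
U(C) = -8*C (U(C) = -4*(C + C) = -8*C)
W = 10 (W = 17 - 7 = 10)
v(B) = -8 (v(B) = (-8*B)/B = -8)
q(j) = -4 (q(j) = -14 + 10 = -4)
q(-43)*v(3) = -4*(-8) = 32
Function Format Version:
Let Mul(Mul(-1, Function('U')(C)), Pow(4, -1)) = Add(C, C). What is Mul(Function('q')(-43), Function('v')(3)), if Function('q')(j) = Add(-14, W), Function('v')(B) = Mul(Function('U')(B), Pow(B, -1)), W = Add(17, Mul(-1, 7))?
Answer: 32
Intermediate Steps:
Function('U')(C) = Mul(-8, C) (Function('U')(C) = Mul(-4, Add(C, C)) = Mul(-4, Mul(2, C)) = Mul(-8, C))
W = 10 (W = Add(17, -7) = 10)
Function('v')(B) = -8 (Function('v')(B) = Mul(Mul(-8, B), Pow(B, -1)) = -8)
Function('q')(j) = -4 (Function('q')(j) = Add(-14, 10) = -4)
Mul(Function('q')(-43), Function('v')(3)) = Mul(-4, -8) = 32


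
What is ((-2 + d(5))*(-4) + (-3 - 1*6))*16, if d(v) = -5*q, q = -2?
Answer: -656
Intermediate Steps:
d(v) = 10 (d(v) = -5*(-2) = 10)
((-2 + d(5))*(-4) + (-3 - 1*6))*16 = ((-2 + 10)*(-4) + (-3 - 1*6))*16 = (8*(-4) + (-3 - 6))*16 = (-32 - 9)*16 = -41*16 = -656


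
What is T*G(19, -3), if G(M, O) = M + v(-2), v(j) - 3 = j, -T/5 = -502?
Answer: 50200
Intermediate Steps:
T = 2510 (T = -5*(-502) = 2510)
v(j) = 3 + j
G(M, O) = 1 + M (G(M, O) = M + (3 - 2) = M + 1 = 1 + M)
T*G(19, -3) = 2510*(1 + 19) = 2510*20 = 50200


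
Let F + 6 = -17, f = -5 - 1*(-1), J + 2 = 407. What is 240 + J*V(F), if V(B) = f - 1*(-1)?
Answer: -975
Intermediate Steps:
J = 405 (J = -2 + 407 = 405)
f = -4 (f = -5 + 1 = -4)
F = -23 (F = -6 - 17 = -23)
V(B) = -3 (V(B) = -4 - 1*(-1) = -4 + 1 = -3)
240 + J*V(F) = 240 + 405*(-3) = 240 - 1215 = -975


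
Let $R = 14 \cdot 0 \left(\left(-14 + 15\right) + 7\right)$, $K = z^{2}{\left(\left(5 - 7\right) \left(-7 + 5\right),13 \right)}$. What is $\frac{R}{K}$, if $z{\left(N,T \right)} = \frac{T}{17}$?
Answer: $0$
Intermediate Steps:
$z{\left(N,T \right)} = \frac{T}{17}$ ($z{\left(N,T \right)} = T \frac{1}{17} = \frac{T}{17}$)
$K = \frac{169}{289}$ ($K = \left(\frac{1}{17} \cdot 13\right)^{2} = \left(\frac{13}{17}\right)^{2} = \frac{169}{289} \approx 0.58477$)
$R = 0$ ($R = 0 \left(1 + 7\right) = 0 \cdot 8 = 0$)
$\frac{R}{K} = \frac{0}{\frac{169}{289}} = 0 \cdot \frac{289}{169} = 0$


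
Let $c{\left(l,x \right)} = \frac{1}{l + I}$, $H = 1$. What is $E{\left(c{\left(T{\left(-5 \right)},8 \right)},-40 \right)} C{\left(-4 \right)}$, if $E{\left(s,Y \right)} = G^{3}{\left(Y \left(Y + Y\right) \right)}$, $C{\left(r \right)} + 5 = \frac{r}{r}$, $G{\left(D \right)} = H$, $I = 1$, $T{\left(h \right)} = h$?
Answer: $-4$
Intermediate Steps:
$c{\left(l,x \right)} = \frac{1}{1 + l}$ ($c{\left(l,x \right)} = \frac{1}{l + 1} = \frac{1}{1 + l}$)
$G{\left(D \right)} = 1$
$C{\left(r \right)} = -4$ ($C{\left(r \right)} = -5 + \frac{r}{r} = -5 + 1 = -4$)
$E{\left(s,Y \right)} = 1$ ($E{\left(s,Y \right)} = 1^{3} = 1$)
$E{\left(c{\left(T{\left(-5 \right)},8 \right)},-40 \right)} C{\left(-4 \right)} = 1 \left(-4\right) = -4$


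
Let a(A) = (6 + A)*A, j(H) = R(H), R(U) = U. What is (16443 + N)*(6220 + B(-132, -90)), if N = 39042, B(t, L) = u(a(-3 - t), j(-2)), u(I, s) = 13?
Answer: 345838005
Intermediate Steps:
j(H) = H
a(A) = A*(6 + A)
B(t, L) = 13
(16443 + N)*(6220 + B(-132, -90)) = (16443 + 39042)*(6220 + 13) = 55485*6233 = 345838005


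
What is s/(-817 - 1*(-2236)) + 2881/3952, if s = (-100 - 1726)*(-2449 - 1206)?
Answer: 55771363/11856 ≈ 4704.1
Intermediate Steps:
s = 6674030 (s = -1826*(-3655) = 6674030)
s/(-817 - 1*(-2236)) + 2881/3952 = 6674030/(-817 - 1*(-2236)) + 2881/3952 = 6674030/(-817 + 2236) + 2881*(1/3952) = 6674030/1419 + 2881/3952 = 6674030*(1/1419) + 2881/3952 = 14110/3 + 2881/3952 = 55771363/11856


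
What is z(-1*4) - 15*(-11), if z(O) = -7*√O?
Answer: 165 - 14*I ≈ 165.0 - 14.0*I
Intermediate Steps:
z(-1*4) - 15*(-11) = -7*2*I - 15*(-11) = -14*I + 165 = 165 - 14*I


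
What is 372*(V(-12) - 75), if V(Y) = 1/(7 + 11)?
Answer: -83638/3 ≈ -27879.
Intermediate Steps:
V(Y) = 1/18
372*(V(-12) - 75) = 372*(1/18 - 75) = 372*(-1349/18) = -83638/3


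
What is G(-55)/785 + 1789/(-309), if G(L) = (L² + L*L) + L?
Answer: 89618/48513 ≈ 1.8473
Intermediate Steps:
G(L) = L + 2*L² (G(L) = (L² + L²) + L = 2*L² + L = L + 2*L²)
G(-55)/785 + 1789/(-309) = -55*(1 + 2*(-55))/785 + 1789/(-309) = -55*(1 - 110)*(1/785) + 1789*(-1/309) = -55*(-109)*(1/785) - 1789/309 = 5995*(1/785) - 1789/309 = 1199/157 - 1789/309 = 89618/48513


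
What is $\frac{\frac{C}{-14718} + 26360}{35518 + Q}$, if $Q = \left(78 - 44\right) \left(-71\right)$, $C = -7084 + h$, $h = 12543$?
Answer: $\frac{387961021}{487224672} \approx 0.79627$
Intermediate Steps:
$C = 5459$ ($C = -7084 + 12543 = 5459$)
$Q = -2414$ ($Q = 34 \left(-71\right) = -2414$)
$\frac{\frac{C}{-14718} + 26360}{35518 + Q} = \frac{\frac{5459}{-14718} + 26360}{35518 - 2414} = \frac{5459 \left(- \frac{1}{14718}\right) + 26360}{33104} = \left(- \frac{5459}{14718} + 26360\right) \frac{1}{33104} = \frac{387961021}{14718} \cdot \frac{1}{33104} = \frac{387961021}{487224672}$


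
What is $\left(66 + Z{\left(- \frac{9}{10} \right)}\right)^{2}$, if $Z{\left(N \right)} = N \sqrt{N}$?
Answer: $\frac{4355271}{1000} - \frac{891 i \sqrt{10}}{25} \approx 4355.3 - 112.7 i$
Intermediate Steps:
$Z{\left(N \right)} = N^{\frac{3}{2}}$
$\left(66 + Z{\left(- \frac{9}{10} \right)}\right)^{2} = \left(66 + \left(- \frac{9}{10}\right)^{\frac{3}{2}}\right)^{2} = \left(66 - \frac{27 i \sqrt{10}}{100}\right)^{2}$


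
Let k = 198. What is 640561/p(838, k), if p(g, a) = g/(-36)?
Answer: -11530098/419 ≈ -27518.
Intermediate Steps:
p(g, a) = -g/36 (p(g, a) = g*(-1/36) = -g/36)
640561/p(838, k) = 640561/((-1/36*838)) = 640561/(-419/18) = 640561*(-18/419) = -11530098/419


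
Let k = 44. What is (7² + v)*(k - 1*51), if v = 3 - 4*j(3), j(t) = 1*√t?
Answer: -364 + 28*√3 ≈ -315.50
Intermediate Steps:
j(t) = √t
v = 3 - 4*√3 ≈ -3.9282
(7² + v)*(k - 1*51) = (7² + (3 - 4*√3))*(44 - 1*51) = (49 + (3 - 4*√3))*(44 - 51) = (52 - 4*√3)*(-7) = -364 + 28*√3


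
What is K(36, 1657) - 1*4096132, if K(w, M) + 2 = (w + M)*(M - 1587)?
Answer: -3977624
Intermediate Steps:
K(w, M) = -2 + (-1587 + M)*(M + w) (K(w, M) = -2 + (w + M)*(M - 1587) = -2 + (M + w)*(-1587 + M) = -2 + (-1587 + M)*(M + w))
K(36, 1657) - 1*4096132 = (-2 + 1657**2 - 1587*1657 - 1587*36 + 1657*36) - 1*4096132 = (-2 + 2745649 - 2629659 - 57132 + 59652) - 4096132 = 118508 - 4096132 = -3977624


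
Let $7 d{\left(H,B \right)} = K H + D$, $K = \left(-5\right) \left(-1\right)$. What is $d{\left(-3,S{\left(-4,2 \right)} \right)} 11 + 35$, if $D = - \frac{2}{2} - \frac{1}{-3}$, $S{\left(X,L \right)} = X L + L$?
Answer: $\frac{218}{21} \approx 10.381$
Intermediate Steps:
$S{\left(X,L \right)} = L + L X$ ($S{\left(X,L \right)} = L X + L = L + L X$)
$D = - \frac{2}{3}$ ($D = \left(-2\right) \frac{1}{2} - - \frac{1}{3} = -1 + \frac{1}{3} = - \frac{2}{3} \approx -0.66667$)
$K = 5$
$d{\left(H,B \right)} = - \frac{2}{21} + \frac{5 H}{7}$ ($d{\left(H,B \right)} = \frac{5 H - \frac{2}{3}}{7} = \frac{- \frac{2}{3} + 5 H}{7} = - \frac{2}{21} + \frac{5 H}{7}$)
$d{\left(-3,S{\left(-4,2 \right)} \right)} 11 + 35 = \left(- \frac{2}{21} + \frac{5}{7} \left(-3\right)\right) 11 + 35 = \left(- \frac{2}{21} - \frac{15}{7}\right) 11 + 35 = \left(- \frac{47}{21}\right) 11 + 35 = - \frac{517}{21} + 35 = \frac{218}{21}$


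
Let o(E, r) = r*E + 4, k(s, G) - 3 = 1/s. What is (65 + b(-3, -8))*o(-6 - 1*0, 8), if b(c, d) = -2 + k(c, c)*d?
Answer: -5500/3 ≈ -1833.3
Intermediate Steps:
k(s, G) = 3 + 1/s
b(c, d) = -2 + d*(3 + 1/c) (b(c, d) = -2 + (3 + 1/c)*d = -2 + d*(3 + 1/c))
o(E, r) = 4 + E*r (o(E, r) = E*r + 4 = 4 + E*r)
(65 + b(-3, -8))*o(-6 - 1*0, 8) = (65 + (-2 + 3*(-8) - 8/(-3)))*(4 + (-6 - 1*0)*8) = (65 + (-2 - 24 - 8*(-⅓)))*(4 + (-6 + 0)*8) = (65 + (-2 - 24 + 8/3))*(4 - 6*8) = (65 - 70/3)*(4 - 48) = (125/3)*(-44) = -5500/3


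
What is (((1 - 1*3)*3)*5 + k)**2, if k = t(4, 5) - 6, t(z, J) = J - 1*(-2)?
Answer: 841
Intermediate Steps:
t(z, J) = 2 + J (t(z, J) = J + 2 = 2 + J)
k = 1 (k = (2 + 5) - 6 = 7 - 6 = 1)
(((1 - 1*3)*3)*5 + k)**2 = (((1 - 1*3)*3)*5 + 1)**2 = (((1 - 3)*3)*5 + 1)**2 = (-2*3*5 + 1)**2 = (-6*5 + 1)**2 = (-30 + 1)**2 = (-29)**2 = 841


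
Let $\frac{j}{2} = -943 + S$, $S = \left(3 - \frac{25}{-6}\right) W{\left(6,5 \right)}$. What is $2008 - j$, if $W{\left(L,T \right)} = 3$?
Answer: $3851$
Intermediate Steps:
$S = \frac{43}{2}$ ($S = \left(3 - \frac{25}{-6}\right) 3 = \left(3 - - \frac{25}{6}\right) 3 = \left(3 + \frac{25}{6}\right) 3 = \frac{43}{6} \cdot 3 = \frac{43}{2} \approx 21.5$)
$j = -1843$ ($j = 2 \left(-943 + \frac{43}{2}\right) = 2 \left(- \frac{1843}{2}\right) = -1843$)
$2008 - j = 2008 - -1843 = 2008 + 1843 = 3851$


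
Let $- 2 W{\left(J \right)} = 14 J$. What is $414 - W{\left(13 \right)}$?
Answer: $505$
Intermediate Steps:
$W{\left(J \right)} = - 7 J$ ($W{\left(J \right)} = - \frac{14 J}{2} = - 7 J$)
$414 - W{\left(13 \right)} = 414 - \left(-7\right) 13 = 414 - -91 = 414 + 91 = 505$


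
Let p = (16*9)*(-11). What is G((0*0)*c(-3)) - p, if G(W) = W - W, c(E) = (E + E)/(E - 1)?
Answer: 1584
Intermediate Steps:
c(E) = 2*E/(-1 + E) (c(E) = (2*E)/(-1 + E) = 2*E/(-1 + E))
G(W) = 0
p = -1584 (p = 144*(-11) = -1584)
G((0*0)*c(-3)) - p = 0 - 1*(-1584) = 0 + 1584 = 1584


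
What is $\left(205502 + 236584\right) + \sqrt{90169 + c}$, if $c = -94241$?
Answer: $442086 + 2 i \sqrt{1018} \approx 4.4209 \cdot 10^{5} + 63.812 i$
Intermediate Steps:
$\left(205502 + 236584\right) + \sqrt{90169 + c} = \left(205502 + 236584\right) + \sqrt{90169 - 94241} = 442086 + \sqrt{-4072} = 442086 + 2 i \sqrt{1018}$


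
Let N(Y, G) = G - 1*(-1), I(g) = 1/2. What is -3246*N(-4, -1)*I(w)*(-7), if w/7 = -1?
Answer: 0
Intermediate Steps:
w = -7 (w = 7*(-1) = -7)
I(g) = ½
N(Y, G) = 1 + G (N(Y, G) = G + 1 = 1 + G)
-3246*N(-4, -1)*I(w)*(-7) = -3246*(1 - 1)*(½)*(-7) = -3246*0*(½)*(-7) = -0*(-7) = -3246*0 = 0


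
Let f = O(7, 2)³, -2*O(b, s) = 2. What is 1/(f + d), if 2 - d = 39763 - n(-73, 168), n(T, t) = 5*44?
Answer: -1/39542 ≈ -2.5290e-5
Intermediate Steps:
n(T, t) = 220
O(b, s) = -1 (O(b, s) = -½*2 = -1)
d = -39541 (d = 2 - (39763 - 1*220) = 2 - (39763 - 220) = 2 - 1*39543 = 2 - 39543 = -39541)
f = -1 (f = (-1)³ = -1)
1/(f + d) = 1/(-1 - 39541) = 1/(-39542) = -1/39542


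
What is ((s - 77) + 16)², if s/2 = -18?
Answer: 9409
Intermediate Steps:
s = -36 (s = 2*(-18) = -36)
((s - 77) + 16)² = ((-36 - 77) + 16)² = (-113 + 16)² = (-97)² = 9409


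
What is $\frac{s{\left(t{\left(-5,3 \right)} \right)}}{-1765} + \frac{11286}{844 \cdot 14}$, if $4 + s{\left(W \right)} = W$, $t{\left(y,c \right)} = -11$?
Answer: $\frac{2009703}{2085524} \approx 0.96364$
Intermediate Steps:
$s{\left(W \right)} = -4 + W$
$\frac{s{\left(t{\left(-5,3 \right)} \right)}}{-1765} + \frac{11286}{844 \cdot 14} = \frac{-4 - 11}{-1765} + \frac{11286}{844 \cdot 14} = \left(-15\right) \left(- \frac{1}{1765}\right) + \frac{11286}{11816} = \frac{3}{353} + 11286 \cdot \frac{1}{11816} = \frac{3}{353} + \frac{5643}{5908} = \frac{2009703}{2085524}$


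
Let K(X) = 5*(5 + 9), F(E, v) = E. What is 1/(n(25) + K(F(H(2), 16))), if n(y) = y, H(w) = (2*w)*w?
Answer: 1/95 ≈ 0.010526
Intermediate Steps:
H(w) = 2*w²
K(X) = 70 (K(X) = 5*14 = 70)
1/(n(25) + K(F(H(2), 16))) = 1/(25 + 70) = 1/95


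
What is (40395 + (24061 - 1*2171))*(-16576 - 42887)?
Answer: -3703652955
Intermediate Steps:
(40395 + (24061 - 1*2171))*(-16576 - 42887) = (40395 + (24061 - 2171))*(-59463) = (40395 + 21890)*(-59463) = 62285*(-59463) = -3703652955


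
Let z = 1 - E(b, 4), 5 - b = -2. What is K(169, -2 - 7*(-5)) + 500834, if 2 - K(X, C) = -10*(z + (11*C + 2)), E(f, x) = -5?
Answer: 504546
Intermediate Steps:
b = 7 (b = 5 - 1*(-2) = 5 + 2 = 7)
z = 6 (z = 1 - 1*(-5) = 1 + 5 = 6)
K(X, C) = 82 + 110*C (K(X, C) = 2 - (-10)*(6 + (11*C + 2)) = 2 - (-10)*(6 + (2 + 11*C)) = 2 - (-10)*(8 + 11*C) = 2 - (-80 - 110*C) = 2 + (80 + 110*C) = 82 + 110*C)
K(169, -2 - 7*(-5)) + 500834 = (82 + 110*(-2 - 7*(-5))) + 500834 = (82 + 110*(-2 + 35)) + 500834 = (82 + 110*33) + 500834 = (82 + 3630) + 500834 = 3712 + 500834 = 504546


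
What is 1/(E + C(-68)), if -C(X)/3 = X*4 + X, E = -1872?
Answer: -1/852 ≈ -0.0011737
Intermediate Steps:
C(X) = -15*X (C(X) = -3*(X*4 + X) = -3*(4*X + X) = -15*X)
1/(E + C(-68)) = 1/(-1872 - 15*(-68)) = 1/(-1872 + 1020) = 1/(-852) = -1/852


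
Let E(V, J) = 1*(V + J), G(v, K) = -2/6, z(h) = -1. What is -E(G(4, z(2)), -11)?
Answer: 34/3 ≈ 11.333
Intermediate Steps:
G(v, K) = -1/3 (G(v, K) = -2*1/6 = -1/3)
E(V, J) = J + V (E(V, J) = 1*(J + V) = J + V)
-E(G(4, z(2)), -11) = -(-11 - 1/3) = -1*(-34/3) = 34/3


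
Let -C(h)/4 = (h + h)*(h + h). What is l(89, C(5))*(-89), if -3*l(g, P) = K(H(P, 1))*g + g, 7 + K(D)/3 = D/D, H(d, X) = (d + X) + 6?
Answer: -134657/3 ≈ -44886.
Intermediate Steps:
H(d, X) = 6 + X + d (H(d, X) = (X + d) + 6 = 6 + X + d)
C(h) = -16*h**2 (C(h) = -4*(h + h)*(h + h) = -4*2*h*2*h = -16*h**2)
K(D) = -18 (K(D) = -21 + 3*(D/D) = -21 + 3*1 = -21 + 3 = -18)
l(g, P) = 17*g/3 (l(g, P) = -(-18*g + g)/3 = -(-17)*g/3 = 17*g/3)
l(89, C(5))*(-89) = ((17/3)*89)*(-89) = (1513/3)*(-89) = -134657/3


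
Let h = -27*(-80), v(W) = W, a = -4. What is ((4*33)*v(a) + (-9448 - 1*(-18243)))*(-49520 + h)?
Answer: -391525120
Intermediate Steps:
h = 2160
((4*33)*v(a) + (-9448 - 1*(-18243)))*(-49520 + h) = ((4*33)*(-4) + (-9448 - 1*(-18243)))*(-49520 + 2160) = (132*(-4) + (-9448 + 18243))*(-47360) = (-528 + 8795)*(-47360) = 8267*(-47360) = -391525120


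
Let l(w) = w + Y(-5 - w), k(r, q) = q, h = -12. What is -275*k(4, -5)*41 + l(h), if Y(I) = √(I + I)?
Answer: 56363 + √14 ≈ 56367.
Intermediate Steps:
Y(I) = √2*√I (Y(I) = √(2*I) = √2*√I)
l(w) = w + √2*√(-5 - w)
-275*k(4, -5)*41 + l(h) = -(-1375)*41 + (-12 + √(-10 - 2*(-12))) = -275*(-205) + (-12 + √(-10 + 24)) = 56375 + (-12 + √14) = 56363 + √14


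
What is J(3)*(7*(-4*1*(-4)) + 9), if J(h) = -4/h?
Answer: -484/3 ≈ -161.33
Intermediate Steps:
J(3)*(7*(-4*1*(-4)) + 9) = (-4/3)*(7*(-4*1*(-4)) + 9) = (-4*⅓)*(7*(-4*(-4)) + 9) = -4*(7*16 + 9)/3 = -4*(112 + 9)/3 = -4/3*121 = -484/3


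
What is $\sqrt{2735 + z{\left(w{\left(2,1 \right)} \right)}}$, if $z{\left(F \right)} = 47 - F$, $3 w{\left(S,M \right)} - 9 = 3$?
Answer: $\sqrt{2778} \approx 52.707$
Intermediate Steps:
$w{\left(S,M \right)} = 4$ ($w{\left(S,M \right)} = 3 + \frac{1}{3} \cdot 3 = 3 + 1 = 4$)
$\sqrt{2735 + z{\left(w{\left(2,1 \right)} \right)}} = \sqrt{2735 + \left(47 - 4\right)} = \sqrt{2735 + 43} = \sqrt{2778}$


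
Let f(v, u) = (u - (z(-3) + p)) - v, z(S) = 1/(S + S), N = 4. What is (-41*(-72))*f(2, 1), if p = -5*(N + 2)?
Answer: 86100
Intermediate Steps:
p = -30 (p = -5*(4 + 2) = -5*6 = -30)
z(S) = 1/(2*S)
f(v, u) = 181/6 + u - v (f(v, u) = (u - ((½)/(-3) - 30)) - v = (u - ((½)*(-⅓) - 30)) - v = (u - (-⅙ - 30)) - v = (u - 1*(-181/6)) - v = (u + 181/6) - v = (181/6 + u) - v = 181/6 + u - v)
(-41*(-72))*f(2, 1) = (-41*(-72))*(181/6 + 1 - 1*2) = 2952*(181/6 + 1 - 2) = 2952*(175/6) = 86100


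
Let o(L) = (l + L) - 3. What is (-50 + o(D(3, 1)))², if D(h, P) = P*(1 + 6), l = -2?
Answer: 2304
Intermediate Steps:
D(h, P) = 7*P (D(h, P) = P*7 = 7*P)
o(L) = -5 + L (o(L) = (-2 + L) - 3 = -5 + L)
(-50 + o(D(3, 1)))² = (-50 + (-5 + 7*1))² = (-50 + (-5 + 7))² = (-50 + 2)² = (-48)² = 2304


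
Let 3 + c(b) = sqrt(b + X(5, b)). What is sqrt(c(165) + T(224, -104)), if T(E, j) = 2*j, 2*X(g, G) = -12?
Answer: sqrt(-211 + sqrt(159)) ≈ 14.085*I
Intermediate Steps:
X(g, G) = -6 (X(g, G) = (1/2)*(-12) = -6)
c(b) = -3 + sqrt(-6 + b) (c(b) = -3 + sqrt(b - 6) = -3 + sqrt(-6 + b))
sqrt(c(165) + T(224, -104)) = sqrt((-3 + sqrt(-6 + 165)) + 2*(-104)) = sqrt((-3 + sqrt(159)) - 208) = sqrt(-211 + sqrt(159))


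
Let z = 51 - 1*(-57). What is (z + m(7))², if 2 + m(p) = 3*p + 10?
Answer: 18769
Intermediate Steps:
m(p) = 8 + 3*p (m(p) = -2 + (3*p + 10) = -2 + (10 + 3*p) = 8 + 3*p)
z = 108 (z = 51 + 57 = 108)
(z + m(7))² = (108 + (8 + 3*7))² = (108 + (8 + 21))² = (108 + 29)² = 137² = 18769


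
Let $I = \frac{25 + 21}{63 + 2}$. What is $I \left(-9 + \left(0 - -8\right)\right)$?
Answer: $- \frac{46}{65} \approx -0.70769$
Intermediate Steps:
$I = \frac{46}{65} \approx 0.70769$
$I \left(-9 + \left(0 - -8\right)\right) = \frac{46 \left(-9 + \left(0 - -8\right)\right)}{65} = \frac{46 \left(-9 + \left(0 + 8\right)\right)}{65} = \frac{46 \left(-9 + 8\right)}{65} = \frac{46}{65} \left(-1\right) = - \frac{46}{65}$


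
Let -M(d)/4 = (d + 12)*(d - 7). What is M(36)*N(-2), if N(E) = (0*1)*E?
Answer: 0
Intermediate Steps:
N(E) = 0 (N(E) = 0*E = 0)
M(d) = -4*(-7 + d)*(12 + d) (M(d) = -4*(d + 12)*(d - 7) = -4*(12 + d)*(-7 + d) = -4*(-7 + d)*(12 + d))
M(36)*N(-2) = (336 - 20*36 - 4*36**2)*0 = (336 - 720 - 4*1296)*0 = (336 - 720 - 5184)*0 = -5568*0 = 0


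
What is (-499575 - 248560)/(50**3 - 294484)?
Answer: 748135/169484 ≈ 4.4142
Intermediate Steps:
(-499575 - 248560)/(50**3 - 294484) = -748135/(125000 - 294484) = -748135/(-169484) = -748135*(-1/169484) = 748135/169484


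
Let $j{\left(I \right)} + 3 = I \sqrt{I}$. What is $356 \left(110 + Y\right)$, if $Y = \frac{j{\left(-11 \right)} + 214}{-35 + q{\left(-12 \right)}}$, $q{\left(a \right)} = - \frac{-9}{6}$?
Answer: $\frac{2473488}{67} + \frac{7832 i \sqrt{11}}{67} \approx 36918.0 + 387.7 i$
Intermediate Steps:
$q{\left(a \right)} = \frac{3}{2}$ ($q{\left(a \right)} = - \frac{-9}{6} = \left(-1\right) \left(- \frac{3}{2}\right) = \frac{3}{2}$)
$j{\left(I \right)} = -3 + I^{\frac{3}{2}}$ ($j{\left(I \right)} = -3 + I \sqrt{I} = -3 + I^{\frac{3}{2}}$)
$Y = - \frac{422}{67} + \frac{22 i \sqrt{11}}{67}$ ($Y = \frac{\left(-3 + \left(-11\right)^{\frac{3}{2}}\right) + 214}{-35 + \frac{3}{2}} = \frac{\left(-3 - 11 i \sqrt{11}\right) + 214}{- \frac{67}{2}} = \left(211 - 11 i \sqrt{11}\right) \left(- \frac{2}{67}\right) = - \frac{422}{67} + \frac{22 i \sqrt{11}}{67} \approx -6.2985 + 1.089 i$)
$356 \left(110 + Y\right) = 356 \left(110 - \left(\frac{422}{67} - \frac{22 i \sqrt{11}}{67}\right)\right) = 356 \left(\frac{6948}{67} + \frac{22 i \sqrt{11}}{67}\right) = \frac{2473488}{67} + \frac{7832 i \sqrt{11}}{67}$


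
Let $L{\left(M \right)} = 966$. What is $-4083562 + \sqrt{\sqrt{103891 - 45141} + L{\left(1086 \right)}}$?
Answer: $-4083562 + \sqrt{966 + 25 \sqrt{94}} \approx -4.0835 \cdot 10^{6}$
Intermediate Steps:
$-4083562 + \sqrt{\sqrt{103891 - 45141} + L{\left(1086 \right)}} = -4083562 + \sqrt{\sqrt{103891 - 45141} + 966} = -4083562 + \sqrt{\sqrt{58750} + 966} = -4083562 + \sqrt{25 \sqrt{94} + 966} = -4083562 + \sqrt{966 + 25 \sqrt{94}}$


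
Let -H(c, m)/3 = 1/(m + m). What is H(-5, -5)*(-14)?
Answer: -21/5 ≈ -4.2000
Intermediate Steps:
H(c, m) = -3/(2*m) (H(c, m) = -3/(m + m) = -3*1/(2*m) = -3/(2*m))
H(-5, -5)*(-14) = -3/2/(-5)*(-14) = -3/2*(-1/5)*(-14) = (3/10)*(-14) = -21/5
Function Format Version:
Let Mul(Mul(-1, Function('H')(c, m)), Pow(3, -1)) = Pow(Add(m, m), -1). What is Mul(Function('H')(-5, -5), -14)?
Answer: Rational(-21, 5) ≈ -4.2000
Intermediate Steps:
Function('H')(c, m) = Mul(Rational(-3, 2), Pow(m, -1)) (Function('H')(c, m) = Mul(-3, Pow(Add(m, m), -1)) = Mul(-3, Pow(Mul(2, m), -1)) = Mul(-3, Mul(Rational(1, 2), Pow(m, -1))) = Mul(Rational(-3, 2), Pow(m, -1)))
Mul(Function('H')(-5, -5), -14) = Mul(Mul(Rational(-3, 2), Pow(-5, -1)), -14) = Mul(Mul(Rational(-3, 2), Rational(-1, 5)), -14) = Mul(Rational(3, 10), -14) = Rational(-21, 5)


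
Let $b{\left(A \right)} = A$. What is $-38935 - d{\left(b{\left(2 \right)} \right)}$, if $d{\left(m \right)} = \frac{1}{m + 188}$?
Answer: $- \frac{7397651}{190} \approx -38935.0$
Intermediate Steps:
$d{\left(m \right)} = \frac{1}{188 + m}$
$-38935 - d{\left(b{\left(2 \right)} \right)} = -38935 - \frac{1}{188 + 2} = -38935 - \frac{1}{190} = - \frac{7397651}{190}$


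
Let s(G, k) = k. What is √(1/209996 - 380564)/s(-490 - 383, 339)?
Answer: I*√466173140509973/11864774 ≈ 1.8198*I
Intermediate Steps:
√(1/209996 - 380564)/s(-490 - 383, 339) = √(1/209996 - 380564)/339 = √(1/209996 - 380564)*(1/339) = √(-79916917743/209996)*(1/339) = (3*I*√466173140509973/104998)*(1/339) = I*√466173140509973/11864774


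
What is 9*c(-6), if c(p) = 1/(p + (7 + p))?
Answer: -9/5 ≈ -1.8000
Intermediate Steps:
c(p) = 1/(7 + 2*p)
9*c(-6) = 9/(7 + 2*(-6)) = 9/(7 - 12) = 9/(-5) = 9*(-1/5) = -9/5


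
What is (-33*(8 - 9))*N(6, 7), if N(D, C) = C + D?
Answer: 429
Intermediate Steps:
(-33*(8 - 9))*N(6, 7) = (-33*(8 - 9))*(7 + 6) = -33*(-1)*13 = 33*13 = 429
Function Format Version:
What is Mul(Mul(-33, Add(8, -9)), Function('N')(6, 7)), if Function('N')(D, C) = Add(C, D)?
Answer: 429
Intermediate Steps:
Mul(Mul(-33, Add(8, -9)), Function('N')(6, 7)) = Mul(Mul(-33, Add(8, -9)), Add(7, 6)) = Mul(Mul(-33, -1), 13) = Mul(33, 13) = 429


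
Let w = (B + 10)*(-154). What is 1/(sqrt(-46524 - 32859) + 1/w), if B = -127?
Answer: 18018/25771557904093 - 324648324*I*sqrt(79383)/25771557904093 ≈ 6.9914e-10 - 0.0035492*I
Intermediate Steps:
w = 18018 (w = (-127 + 10)*(-154) = -117*(-154) = 18018)
1/(sqrt(-46524 - 32859) + 1/w) = 1/(sqrt(-46524 - 32859) + 1/18018) = 1/(sqrt(-79383) + 1/18018) = 1/(I*sqrt(79383) + 1/18018) = 1/(1/18018 + I*sqrt(79383))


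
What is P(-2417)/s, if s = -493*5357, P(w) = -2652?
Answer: 156/155353 ≈ 0.0010042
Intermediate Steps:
s = -2641001
P(-2417)/s = -2652/(-2641001) = -2652*(-1/2641001) = 156/155353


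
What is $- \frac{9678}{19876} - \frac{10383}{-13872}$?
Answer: $\frac{6009941}{22976656} \approx 0.26157$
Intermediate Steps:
$- \frac{9678}{19876} - \frac{10383}{-13872} = \left(-9678\right) \frac{1}{19876} - - \frac{3461}{4624} = - \frac{4839}{9938} + \frac{3461}{4624} = \frac{6009941}{22976656}$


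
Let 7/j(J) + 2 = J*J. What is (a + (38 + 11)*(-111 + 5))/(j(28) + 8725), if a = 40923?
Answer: 27940078/6822957 ≈ 4.0950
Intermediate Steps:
j(J) = 7/(-2 + J**2) (j(J) = 7/(-2 + J*J) = 7/(-2 + J**2))
(a + (38 + 11)*(-111 + 5))/(j(28) + 8725) = (40923 + (38 + 11)*(-111 + 5))/(7/(-2 + 28**2) + 8725) = (40923 + 49*(-106))/(7/(-2 + 784) + 8725) = (40923 - 5194)/(7/782 + 8725) = 35729/(7*(1/782) + 8725) = 35729/(7/782 + 8725) = 35729/(6822957/782) = 35729*(782/6822957) = 27940078/6822957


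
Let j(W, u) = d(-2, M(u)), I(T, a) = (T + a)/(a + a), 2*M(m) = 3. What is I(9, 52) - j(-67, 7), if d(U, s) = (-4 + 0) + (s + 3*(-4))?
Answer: 1569/104 ≈ 15.087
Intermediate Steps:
M(m) = 3/2 (M(m) = (½)*3 = 3/2)
d(U, s) = -16 + s (d(U, s) = -4 + (s - 12) = -4 + (-12 + s) = -16 + s)
I(T, a) = (T + a)/(2*a) (I(T, a) = (T + a)/((2*a)) = (T + a)*(1/(2*a)) = (T + a)/(2*a))
j(W, u) = -29/2 (j(W, u) = -16 + 3/2 = -29/2)
I(9, 52) - j(-67, 7) = (½)*(9 + 52)/52 - 1*(-29/2) = (½)*(1/52)*61 + 29/2 = 61/104 + 29/2 = 1569/104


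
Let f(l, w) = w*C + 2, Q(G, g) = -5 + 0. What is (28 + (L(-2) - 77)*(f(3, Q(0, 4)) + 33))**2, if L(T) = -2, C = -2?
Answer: 12439729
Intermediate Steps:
Q(G, g) = -5
f(l, w) = 2 - 2*w (f(l, w) = w*(-2) + 2 = -2*w + 2 = 2 - 2*w)
(28 + (L(-2) - 77)*(f(3, Q(0, 4)) + 33))**2 = (28 + (-2 - 77)*((2 - 2*(-5)) + 33))**2 = (28 - 79*((2 + 10) + 33))**2 = (28 - 79*(12 + 33))**2 = (28 - 79*45)**2 = (28 - 3555)**2 = (-3527)**2 = 12439729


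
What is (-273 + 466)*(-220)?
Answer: -42460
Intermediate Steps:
(-273 + 466)*(-220) = 193*(-220) = -42460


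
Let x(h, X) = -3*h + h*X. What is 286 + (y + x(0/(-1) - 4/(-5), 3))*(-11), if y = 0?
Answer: 286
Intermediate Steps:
x(h, X) = -3*h + X*h
286 + (y + x(0/(-1) - 4/(-5), 3))*(-11) = 286 + (0 + (0/(-1) - 4/(-5))*(-3 + 3))*(-11) = 286 + (0 + (0*(-1) - 4*(-⅕))*0)*(-11) = 286 + (0 + (0 + ⅘)*0)*(-11) = 286 + (0 + (⅘)*0)*(-11) = 286 + (0 + 0)*(-11) = 286 + 0*(-11) = 286 + 0 = 286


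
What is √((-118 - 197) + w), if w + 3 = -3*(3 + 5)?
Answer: 3*I*√38 ≈ 18.493*I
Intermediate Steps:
w = -27 (w = -3 - 3*(3 + 5) = -3 - 3*8 = -3 - 24 = -27)
√((-118 - 197) + w) = √((-118 - 197) - 27) = √(-315 - 27) = √(-342) = 3*I*√38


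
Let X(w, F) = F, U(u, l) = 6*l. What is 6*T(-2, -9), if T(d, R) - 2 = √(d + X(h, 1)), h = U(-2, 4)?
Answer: 12 + 6*I ≈ 12.0 + 6.0*I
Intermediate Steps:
h = 24 (h = 6*4 = 24)
T(d, R) = 2 + √(1 + d) (T(d, R) = 2 + √(d + 1) = 2 + √(1 + d))
6*T(-2, -9) = 6*(2 + √(1 - 2)) = 6*(2 + √(-1)) = 6*(2 + I) = 12 + 6*I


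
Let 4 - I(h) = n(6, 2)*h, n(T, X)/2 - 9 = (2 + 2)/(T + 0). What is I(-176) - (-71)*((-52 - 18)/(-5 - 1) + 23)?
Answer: 5868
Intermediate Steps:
n(T, X) = 18 + 8/T (n(T, X) = 18 + 2*((2 + 2)/(T + 0)) = 18 + 2*(4/T) = 18 + 8/T)
I(h) = 4 - 58*h/3 (I(h) = 4 - (18 + 8/6)*h = 4 - (18 + 8*(⅙))*h = 4 - (18 + 4/3)*h = 4 - 58*h/3)
I(-176) - (-71)*((-52 - 18)/(-5 - 1) + 23) = (4 - 58/3*(-176)) - (-71)*((-52 - 18)/(-5 - 1) + 23) = (4 + 10208/3) - (-71)*(-70/(-6) + 23) = 10220/3 - (-71)*(-70*(-⅙) + 23) = 10220/3 - (-71)*(35/3 + 23) = 10220/3 - (-71)*104/3 = 10220/3 - 1*(-7384/3) = 10220/3 + 7384/3 = 5868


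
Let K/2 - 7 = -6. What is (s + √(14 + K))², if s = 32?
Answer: 1296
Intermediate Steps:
K = 2 (K = 14 + 2*(-6) = 14 - 12 = 2)
(s + √(14 + K))² = (32 + √(14 + 2))² = (32 + √16)² = (32 + 4)² = 36² = 1296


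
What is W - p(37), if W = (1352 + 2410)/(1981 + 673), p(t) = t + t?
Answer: -96317/1327 ≈ -72.583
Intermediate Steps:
p(t) = 2*t
W = 1881/1327 (W = 3762/2654 = 3762*(1/2654) = 1881/1327 ≈ 1.4175)
W - p(37) = 1881/1327 - 2*37 = 1881/1327 - 1*74 = 1881/1327 - 74 = -96317/1327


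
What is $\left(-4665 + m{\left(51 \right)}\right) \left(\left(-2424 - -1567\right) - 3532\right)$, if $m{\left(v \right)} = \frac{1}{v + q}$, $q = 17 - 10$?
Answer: $\frac{1187527341}{58} \approx 2.0475 \cdot 10^{7}$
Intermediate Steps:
$q = 7$
$m{\left(v \right)} = \frac{1}{7 + v}$ ($m{\left(v \right)} = \frac{1}{v + 7} = \frac{1}{7 + v}$)
$\left(-4665 + m{\left(51 \right)}\right) \left(\left(-2424 - -1567\right) - 3532\right) = \left(-4665 + \frac{1}{7 + 51}\right) \left(\left(-2424 - -1567\right) - 3532\right) = \left(-4665 + \frac{1}{58}\right) \left(\left(-2424 + 1567\right) - 3532\right) = \left(-4665 + \frac{1}{58}\right) \left(-857 - 3532\right) = \left(- \frac{270569}{58}\right) \left(-4389\right) = \frac{1187527341}{58}$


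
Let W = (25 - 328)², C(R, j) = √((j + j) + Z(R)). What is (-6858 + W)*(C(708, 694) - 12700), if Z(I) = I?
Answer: -1078877700 + 339804*√131 ≈ -1.0750e+9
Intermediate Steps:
C(R, j) = √(R + 2*j) (C(R, j) = √((j + j) + R) = √(2*j + R) = √(R + 2*j))
W = 91809 (W = (-303)² = 91809)
(-6858 + W)*(C(708, 694) - 12700) = (-6858 + 91809)*(√(708 + 2*694) - 12700) = 84951*(√(708 + 1388) - 12700) = 84951*(√2096 - 12700) = 84951*(4*√131 - 12700) = 84951*(-12700 + 4*√131) = -1078877700 + 339804*√131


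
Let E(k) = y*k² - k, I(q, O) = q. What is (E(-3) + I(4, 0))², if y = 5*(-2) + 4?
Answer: 2209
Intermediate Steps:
y = -6 (y = -10 + 4 = -6)
E(k) = -k - 6*k² (E(k) = -6*k² - k = -k - 6*k²)
(E(-3) + I(4, 0))² = (-3*(-1 - 6*(-3)) + 4)² = (-3*(-1 + 18) + 4)² = (-3*17 + 4)² = (-51 + 4)² = (-47)² = 2209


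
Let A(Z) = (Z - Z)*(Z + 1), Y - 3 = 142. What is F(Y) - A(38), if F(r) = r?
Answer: 145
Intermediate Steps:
Y = 145 (Y = 3 + 142 = 145)
A(Z) = 0 (A(Z) = 0*(1 + Z) = 0)
F(Y) - A(38) = 145 - 1*0 = 145 + 0 = 145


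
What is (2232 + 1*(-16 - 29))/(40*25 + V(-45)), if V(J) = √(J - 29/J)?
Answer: 24603750/11250499 - 6561*I*√2495/22500998 ≈ 2.1869 - 0.014565*I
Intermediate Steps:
(2232 + 1*(-16 - 29))/(40*25 + V(-45)) = (2232 + 1*(-16 - 29))/(40*25 + √(-45 - 29/(-45))) = (2232 + 1*(-45))/(1000 + √(-45 - 29*(-1/45))) = (2232 - 45)/(1000 + √(-45 + 29/45)) = 2187/(1000 + √(-1996/45)) = 2187/(1000 + 2*I*√2495/15)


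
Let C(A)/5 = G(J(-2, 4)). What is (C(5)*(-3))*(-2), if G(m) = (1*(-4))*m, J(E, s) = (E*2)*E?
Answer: -960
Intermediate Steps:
J(E, s) = 2*E**2 (J(E, s) = (2*E)*E = 2*E**2)
G(m) = -4*m
C(A) = -160 (C(A) = 5*(-8*(-2)**2) = 5*(-8*4) = 5*(-4*8) = 5*(-32) = -160)
(C(5)*(-3))*(-2) = -160*(-3)*(-2) = 480*(-2) = -960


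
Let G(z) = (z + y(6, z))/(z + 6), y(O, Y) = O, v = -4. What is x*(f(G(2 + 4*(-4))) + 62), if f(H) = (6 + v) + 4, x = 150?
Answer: 10200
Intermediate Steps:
G(z) = 1 (G(z) = (z + 6)/(z + 6) = (6 + z)/(6 + z) = 1)
f(H) = 6 (f(H) = (6 - 4) + 4 = 2 + 4 = 6)
x*(f(G(2 + 4*(-4))) + 62) = 150*(6 + 62) = 150*68 = 10200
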